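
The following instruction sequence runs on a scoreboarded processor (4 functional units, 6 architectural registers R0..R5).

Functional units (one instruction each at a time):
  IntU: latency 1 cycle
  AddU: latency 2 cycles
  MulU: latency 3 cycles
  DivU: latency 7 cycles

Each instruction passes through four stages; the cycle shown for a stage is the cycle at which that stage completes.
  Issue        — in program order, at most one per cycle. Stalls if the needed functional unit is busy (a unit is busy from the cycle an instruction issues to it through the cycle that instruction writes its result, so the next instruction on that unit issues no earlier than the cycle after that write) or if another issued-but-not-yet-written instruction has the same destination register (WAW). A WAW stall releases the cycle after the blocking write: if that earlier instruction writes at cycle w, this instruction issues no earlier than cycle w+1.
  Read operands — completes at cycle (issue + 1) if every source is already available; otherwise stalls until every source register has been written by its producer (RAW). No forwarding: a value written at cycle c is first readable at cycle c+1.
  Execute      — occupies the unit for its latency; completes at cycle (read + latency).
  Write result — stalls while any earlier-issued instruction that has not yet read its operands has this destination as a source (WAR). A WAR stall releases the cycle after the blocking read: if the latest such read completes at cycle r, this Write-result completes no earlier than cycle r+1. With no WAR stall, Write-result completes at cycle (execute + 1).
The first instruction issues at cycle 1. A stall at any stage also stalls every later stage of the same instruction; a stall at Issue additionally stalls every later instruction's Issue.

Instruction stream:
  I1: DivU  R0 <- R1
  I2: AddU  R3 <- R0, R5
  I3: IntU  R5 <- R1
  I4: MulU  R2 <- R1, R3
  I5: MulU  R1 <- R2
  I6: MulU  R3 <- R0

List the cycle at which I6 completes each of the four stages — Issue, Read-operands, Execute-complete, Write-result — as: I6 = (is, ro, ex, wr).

  I1 | 1 | 2 | 9 | 10
  I2 | 2 | 11 | 13 | 14   RAW R0: wait I1 write@10
  I3 | 3 | 4 | 5 | 12   WAR R5: wait I2 read@11
  I4 | 4 | 15 | 18 | 19   RAW R3: wait I2 write@14
  I5 | 20 | 21 | 24 | 25   struct: MulU busy until I4 writes@19
  I6 | 26 | 27 | 30 | 31   struct: MulU busy until I5 writes@25

I6 = (26, 27, 30, 31)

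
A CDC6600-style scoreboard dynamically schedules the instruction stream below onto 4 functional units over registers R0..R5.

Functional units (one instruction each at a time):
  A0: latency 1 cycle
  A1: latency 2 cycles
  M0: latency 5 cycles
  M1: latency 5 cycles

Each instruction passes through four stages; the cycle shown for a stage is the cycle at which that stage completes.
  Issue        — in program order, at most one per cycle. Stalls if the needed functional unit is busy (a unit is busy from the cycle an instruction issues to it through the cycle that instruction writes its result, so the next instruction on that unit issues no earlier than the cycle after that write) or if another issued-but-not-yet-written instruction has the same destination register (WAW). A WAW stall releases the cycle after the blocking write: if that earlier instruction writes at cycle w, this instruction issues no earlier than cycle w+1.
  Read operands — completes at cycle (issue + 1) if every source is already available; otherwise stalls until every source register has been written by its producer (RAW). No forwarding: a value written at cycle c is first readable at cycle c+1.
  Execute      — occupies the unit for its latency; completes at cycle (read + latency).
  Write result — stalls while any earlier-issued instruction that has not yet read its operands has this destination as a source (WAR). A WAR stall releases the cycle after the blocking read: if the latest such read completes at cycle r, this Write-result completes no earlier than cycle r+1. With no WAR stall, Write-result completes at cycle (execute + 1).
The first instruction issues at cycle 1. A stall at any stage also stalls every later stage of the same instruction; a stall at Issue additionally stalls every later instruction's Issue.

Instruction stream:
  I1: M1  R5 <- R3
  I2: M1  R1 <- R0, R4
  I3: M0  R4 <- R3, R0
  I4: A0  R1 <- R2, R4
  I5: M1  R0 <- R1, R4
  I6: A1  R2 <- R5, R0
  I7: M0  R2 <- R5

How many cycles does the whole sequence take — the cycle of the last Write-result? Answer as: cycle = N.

cycle = 39

c1: issue I1 (M1)
c2: I1 read-ops
c7: I1 finished on M1
c8: I1→R5
c9: issue I2 (M1)
c10: I2 read-ops | issue I3 (M0)
c11: I3 read-ops
c15: I2 finished on M1
c16: I2→R1 | I3 finished on M0
c17: I3→R4 | issue I4 (A0)
c18: I4 read-ops | issue I5 (M1)
c19: I4 finished on A0 | issue I6 (A1)
c20: I4→R1
c21: I5 read-ops
c26: I5 finished on M1
c27: I5→R0
c28: I6 read-ops
c30: I6 finished on A1
c31: I6→R2
c32: issue I7 (M0)
c33: I7 read-ops
c38: I7 finished on M0
c39: I7→R2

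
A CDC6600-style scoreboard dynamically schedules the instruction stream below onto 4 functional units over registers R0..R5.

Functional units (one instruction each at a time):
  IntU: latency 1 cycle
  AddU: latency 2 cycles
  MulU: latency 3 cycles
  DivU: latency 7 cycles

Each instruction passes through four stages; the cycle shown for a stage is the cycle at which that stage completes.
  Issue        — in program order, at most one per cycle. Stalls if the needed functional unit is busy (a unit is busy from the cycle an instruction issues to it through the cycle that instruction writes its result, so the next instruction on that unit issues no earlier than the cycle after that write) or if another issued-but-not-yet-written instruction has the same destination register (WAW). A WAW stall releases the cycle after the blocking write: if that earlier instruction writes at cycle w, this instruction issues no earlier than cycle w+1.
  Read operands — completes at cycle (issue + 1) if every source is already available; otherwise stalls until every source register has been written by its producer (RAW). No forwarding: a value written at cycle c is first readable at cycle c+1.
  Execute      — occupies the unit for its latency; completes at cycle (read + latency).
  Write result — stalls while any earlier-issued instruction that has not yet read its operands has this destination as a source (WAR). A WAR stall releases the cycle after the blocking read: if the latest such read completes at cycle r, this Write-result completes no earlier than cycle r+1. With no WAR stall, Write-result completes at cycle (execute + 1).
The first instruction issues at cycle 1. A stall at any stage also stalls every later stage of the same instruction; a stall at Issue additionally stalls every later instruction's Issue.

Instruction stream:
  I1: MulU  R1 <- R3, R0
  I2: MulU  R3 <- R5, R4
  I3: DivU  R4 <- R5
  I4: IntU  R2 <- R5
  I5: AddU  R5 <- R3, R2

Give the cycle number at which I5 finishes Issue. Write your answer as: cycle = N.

cycle = 10

c1: I1 issues→MulU
c2: I1 reads
c5: I1 exec-done
c6: I1 writes R1
c7: I2 issues→MulU
c8: I2 reads · I3 issues→DivU
c9: I3 reads · I4 issues→IntU
c10: I4 reads · I5 issues→AddU
c11: I2 exec-done · I4 exec-done
c12: I2 writes R3 · I4 writes R2
c13: I5 reads
c15: I5 exec-done
c16: I3 exec-done · I5 writes R5
c17: I3 writes R4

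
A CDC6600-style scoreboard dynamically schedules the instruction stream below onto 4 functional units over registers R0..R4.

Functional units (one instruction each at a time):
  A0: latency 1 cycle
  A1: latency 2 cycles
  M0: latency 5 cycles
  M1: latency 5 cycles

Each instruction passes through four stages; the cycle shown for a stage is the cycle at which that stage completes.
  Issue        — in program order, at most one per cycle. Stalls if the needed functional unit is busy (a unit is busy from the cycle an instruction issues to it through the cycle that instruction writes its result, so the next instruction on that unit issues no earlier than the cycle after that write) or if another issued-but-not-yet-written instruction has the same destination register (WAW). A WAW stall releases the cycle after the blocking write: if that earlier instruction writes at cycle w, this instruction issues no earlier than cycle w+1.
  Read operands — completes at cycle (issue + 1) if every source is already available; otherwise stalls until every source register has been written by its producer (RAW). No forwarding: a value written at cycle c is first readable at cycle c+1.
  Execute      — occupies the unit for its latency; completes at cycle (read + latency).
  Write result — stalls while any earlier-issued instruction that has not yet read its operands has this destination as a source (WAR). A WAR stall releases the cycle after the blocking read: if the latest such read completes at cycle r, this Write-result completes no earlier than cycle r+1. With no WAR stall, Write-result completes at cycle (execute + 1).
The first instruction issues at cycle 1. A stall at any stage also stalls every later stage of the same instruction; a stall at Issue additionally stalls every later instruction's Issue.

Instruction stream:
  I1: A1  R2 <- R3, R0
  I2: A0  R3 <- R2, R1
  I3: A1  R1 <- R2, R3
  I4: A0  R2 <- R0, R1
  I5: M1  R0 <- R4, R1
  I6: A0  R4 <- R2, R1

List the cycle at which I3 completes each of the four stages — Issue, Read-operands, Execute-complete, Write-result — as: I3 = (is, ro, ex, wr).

t=1  I1 dispatched to A1
t=2  I1 operands ready · I2 dispatched to A0
t=4  I1 complete
t=5  R2←I1
t=6  I2 operands ready · I3 dispatched to A1
t=7  I2 complete
t=8  R3←I2
t=9  I3 operands ready · I4 dispatched to A0
t=10  I5 dispatched to M1
t=11  I3 complete
t=12  R1←I3
t=13  I4 operands ready · I5 operands ready
t=14  I4 complete
t=15  R2←I4
t=16  I6 dispatched to A0
t=17  I6 operands ready
t=18  I5 complete · I6 complete
t=19  R0←I5 · R4←I6

I3 = (6, 9, 11, 12)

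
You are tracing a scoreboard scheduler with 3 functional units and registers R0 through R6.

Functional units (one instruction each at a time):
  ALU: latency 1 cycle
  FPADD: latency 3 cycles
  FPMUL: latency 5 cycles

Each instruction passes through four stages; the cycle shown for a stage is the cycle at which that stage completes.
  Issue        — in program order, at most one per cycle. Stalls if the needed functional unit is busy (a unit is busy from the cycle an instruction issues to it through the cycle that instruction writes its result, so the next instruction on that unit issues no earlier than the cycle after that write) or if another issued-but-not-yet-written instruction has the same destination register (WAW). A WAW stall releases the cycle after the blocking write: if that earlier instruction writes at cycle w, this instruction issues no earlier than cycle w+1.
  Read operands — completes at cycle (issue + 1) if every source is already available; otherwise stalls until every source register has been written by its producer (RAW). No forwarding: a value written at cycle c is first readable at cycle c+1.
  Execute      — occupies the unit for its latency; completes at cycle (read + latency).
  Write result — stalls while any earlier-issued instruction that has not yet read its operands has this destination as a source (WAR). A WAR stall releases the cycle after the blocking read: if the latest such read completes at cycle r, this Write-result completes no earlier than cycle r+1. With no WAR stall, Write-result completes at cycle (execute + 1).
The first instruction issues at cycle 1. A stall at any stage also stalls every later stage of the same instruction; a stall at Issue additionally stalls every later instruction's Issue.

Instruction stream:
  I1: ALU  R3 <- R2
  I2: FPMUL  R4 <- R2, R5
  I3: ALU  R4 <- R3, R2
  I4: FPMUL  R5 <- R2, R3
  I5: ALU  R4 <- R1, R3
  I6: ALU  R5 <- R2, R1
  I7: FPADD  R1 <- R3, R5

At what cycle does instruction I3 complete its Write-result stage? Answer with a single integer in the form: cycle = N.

t=1  I1 issues→ALU
t=2  I1 reads | I2 issues→FPMUL
t=3  I1 exec-done | I2 reads
t=4  I1 writes R3
t=8  I2 exec-done
t=9  I2 writes R4
t=10  I3 issues→ALU
t=11  I3 reads | I4 issues→FPMUL
t=12  I3 exec-done | I4 reads
t=13  I3 writes R4
t=14  I5 issues→ALU
t=15  I5 reads
t=16  I5 exec-done
t=17  I4 exec-done | I5 writes R4
t=18  I4 writes R5
t=19  I6 issues→ALU
t=20  I6 reads | I7 issues→FPADD
t=21  I6 exec-done
t=22  I6 writes R5
t=23  I7 reads
t=26  I7 exec-done
t=27  I7 writes R1

cycle = 13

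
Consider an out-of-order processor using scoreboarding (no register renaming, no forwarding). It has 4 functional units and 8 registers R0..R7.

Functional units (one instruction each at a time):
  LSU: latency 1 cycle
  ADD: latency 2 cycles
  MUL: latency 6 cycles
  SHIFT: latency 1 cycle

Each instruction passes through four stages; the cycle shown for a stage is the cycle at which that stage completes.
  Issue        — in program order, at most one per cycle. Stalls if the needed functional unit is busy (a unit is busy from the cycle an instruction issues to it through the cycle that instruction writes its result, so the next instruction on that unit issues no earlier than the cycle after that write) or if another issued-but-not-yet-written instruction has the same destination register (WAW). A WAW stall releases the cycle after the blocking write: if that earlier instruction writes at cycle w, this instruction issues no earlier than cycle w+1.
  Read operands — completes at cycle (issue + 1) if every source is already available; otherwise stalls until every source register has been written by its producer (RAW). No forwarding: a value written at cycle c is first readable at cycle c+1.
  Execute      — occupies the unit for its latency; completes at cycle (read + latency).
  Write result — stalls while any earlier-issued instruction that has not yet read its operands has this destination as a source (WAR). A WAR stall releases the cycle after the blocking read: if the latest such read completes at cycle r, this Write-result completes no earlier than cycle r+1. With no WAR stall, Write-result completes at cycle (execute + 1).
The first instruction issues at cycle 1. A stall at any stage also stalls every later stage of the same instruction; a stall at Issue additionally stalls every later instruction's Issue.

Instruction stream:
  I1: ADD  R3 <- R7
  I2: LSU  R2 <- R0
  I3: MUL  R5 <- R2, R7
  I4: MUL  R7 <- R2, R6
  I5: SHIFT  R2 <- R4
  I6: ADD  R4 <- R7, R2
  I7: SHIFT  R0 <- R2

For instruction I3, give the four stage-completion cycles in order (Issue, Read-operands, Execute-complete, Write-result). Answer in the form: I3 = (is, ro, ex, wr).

I3 = (3, 6, 12, 13)

cycle 1: I1 dispatched to ADD
cycle 2: I1 operands ready, I2 dispatched to LSU
cycle 3: I2 operands ready, I3 dispatched to MUL
cycle 4: I1 complete, I2 complete
cycle 5: R3←I1, R2←I2
cycle 6: I3 operands ready
cycle 12: I3 complete
cycle 13: R5←I3
cycle 14: I4 dispatched to MUL
cycle 15: I4 operands ready, I5 dispatched to SHIFT
cycle 16: I5 operands ready, I6 dispatched to ADD
cycle 17: I5 complete
cycle 18: R2←I5
cycle 19: I7 dispatched to SHIFT
cycle 20: I7 operands ready
cycle 21: I4 complete, I7 complete
cycle 22: R7←I4, R0←I7
cycle 23: I6 operands ready
cycle 25: I6 complete
cycle 26: R4←I6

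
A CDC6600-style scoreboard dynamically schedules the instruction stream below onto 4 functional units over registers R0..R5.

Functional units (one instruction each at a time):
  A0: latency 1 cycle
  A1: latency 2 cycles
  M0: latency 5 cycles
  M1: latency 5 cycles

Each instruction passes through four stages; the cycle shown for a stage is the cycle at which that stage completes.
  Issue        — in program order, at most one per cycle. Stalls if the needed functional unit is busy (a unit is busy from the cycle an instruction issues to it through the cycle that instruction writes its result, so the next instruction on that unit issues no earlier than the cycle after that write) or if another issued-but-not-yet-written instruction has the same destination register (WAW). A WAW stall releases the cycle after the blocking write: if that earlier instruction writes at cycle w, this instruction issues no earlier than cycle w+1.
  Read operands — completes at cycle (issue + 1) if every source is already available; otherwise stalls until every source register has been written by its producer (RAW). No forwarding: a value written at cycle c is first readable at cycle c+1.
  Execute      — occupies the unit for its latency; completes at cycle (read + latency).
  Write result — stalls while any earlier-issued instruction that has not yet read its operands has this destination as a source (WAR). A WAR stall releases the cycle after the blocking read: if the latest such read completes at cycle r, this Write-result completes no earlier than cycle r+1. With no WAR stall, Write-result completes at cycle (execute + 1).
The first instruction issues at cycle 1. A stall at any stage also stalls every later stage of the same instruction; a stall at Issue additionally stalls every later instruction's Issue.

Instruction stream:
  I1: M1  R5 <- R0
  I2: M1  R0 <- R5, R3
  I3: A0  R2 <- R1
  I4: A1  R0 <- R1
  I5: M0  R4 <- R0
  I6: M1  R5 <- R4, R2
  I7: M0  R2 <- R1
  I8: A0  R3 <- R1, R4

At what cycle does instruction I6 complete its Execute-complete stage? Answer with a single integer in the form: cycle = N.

c1: I1 dispatched to M1
c2: I1 operands ready
c7: I1 complete
c8: R5←I1
c9: I2 dispatched to M1
c10: I2 operands ready, I3 dispatched to A0
c11: I3 operands ready
c12: I3 complete
c13: R2←I3
c15: I2 complete
c16: R0←I2
c17: I4 dispatched to A1
c18: I4 operands ready, I5 dispatched to M0
c19: I6 dispatched to M1
c20: I4 complete
c21: R0←I4
c22: I5 operands ready
c27: I5 complete
c28: R4←I5
c29: I6 operands ready, I7 dispatched to M0
c30: I7 operands ready, I8 dispatched to A0
c31: I8 operands ready
c32: I8 complete
c33: R3←I8
c34: I6 complete
c35: R5←I6, I7 complete
c36: R2←I7

cycle = 34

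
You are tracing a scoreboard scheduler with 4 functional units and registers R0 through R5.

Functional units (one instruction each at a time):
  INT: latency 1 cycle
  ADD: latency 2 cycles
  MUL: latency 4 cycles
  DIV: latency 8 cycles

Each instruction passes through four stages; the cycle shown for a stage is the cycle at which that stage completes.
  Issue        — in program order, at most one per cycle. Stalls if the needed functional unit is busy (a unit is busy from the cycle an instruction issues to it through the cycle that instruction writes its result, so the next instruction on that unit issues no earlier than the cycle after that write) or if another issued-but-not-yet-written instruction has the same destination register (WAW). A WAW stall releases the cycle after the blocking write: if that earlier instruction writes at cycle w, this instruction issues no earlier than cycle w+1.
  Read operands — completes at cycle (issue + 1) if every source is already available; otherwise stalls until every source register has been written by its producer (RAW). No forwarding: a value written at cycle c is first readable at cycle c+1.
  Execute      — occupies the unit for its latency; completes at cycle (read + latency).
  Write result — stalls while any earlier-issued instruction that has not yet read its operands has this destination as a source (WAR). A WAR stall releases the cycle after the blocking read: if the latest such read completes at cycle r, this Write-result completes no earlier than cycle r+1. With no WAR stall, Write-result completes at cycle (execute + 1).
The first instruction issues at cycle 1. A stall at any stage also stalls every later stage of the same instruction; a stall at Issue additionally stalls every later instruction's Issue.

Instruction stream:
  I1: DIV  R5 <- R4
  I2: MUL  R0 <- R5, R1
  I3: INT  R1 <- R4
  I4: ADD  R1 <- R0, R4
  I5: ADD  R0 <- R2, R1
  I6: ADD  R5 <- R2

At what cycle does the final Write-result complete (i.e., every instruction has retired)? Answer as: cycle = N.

c1: I1→DIV
c2: I1 RO | I2→MUL
c3: I3→INT
c4: I3 RO
c5: I3 EX
c10: I1 EX
c11: I1 WR R5
c12: I2 RO
c13: I3 WR R1
c14: I4→ADD
c16: I2 EX
c17: I2 WR R0
c18: I4 RO
c20: I4 EX
c21: I4 WR R1
c22: I5→ADD
c23: I5 RO
c25: I5 EX
c26: I5 WR R0
c27: I6→ADD
c28: I6 RO
c30: I6 EX
c31: I6 WR R5

cycle = 31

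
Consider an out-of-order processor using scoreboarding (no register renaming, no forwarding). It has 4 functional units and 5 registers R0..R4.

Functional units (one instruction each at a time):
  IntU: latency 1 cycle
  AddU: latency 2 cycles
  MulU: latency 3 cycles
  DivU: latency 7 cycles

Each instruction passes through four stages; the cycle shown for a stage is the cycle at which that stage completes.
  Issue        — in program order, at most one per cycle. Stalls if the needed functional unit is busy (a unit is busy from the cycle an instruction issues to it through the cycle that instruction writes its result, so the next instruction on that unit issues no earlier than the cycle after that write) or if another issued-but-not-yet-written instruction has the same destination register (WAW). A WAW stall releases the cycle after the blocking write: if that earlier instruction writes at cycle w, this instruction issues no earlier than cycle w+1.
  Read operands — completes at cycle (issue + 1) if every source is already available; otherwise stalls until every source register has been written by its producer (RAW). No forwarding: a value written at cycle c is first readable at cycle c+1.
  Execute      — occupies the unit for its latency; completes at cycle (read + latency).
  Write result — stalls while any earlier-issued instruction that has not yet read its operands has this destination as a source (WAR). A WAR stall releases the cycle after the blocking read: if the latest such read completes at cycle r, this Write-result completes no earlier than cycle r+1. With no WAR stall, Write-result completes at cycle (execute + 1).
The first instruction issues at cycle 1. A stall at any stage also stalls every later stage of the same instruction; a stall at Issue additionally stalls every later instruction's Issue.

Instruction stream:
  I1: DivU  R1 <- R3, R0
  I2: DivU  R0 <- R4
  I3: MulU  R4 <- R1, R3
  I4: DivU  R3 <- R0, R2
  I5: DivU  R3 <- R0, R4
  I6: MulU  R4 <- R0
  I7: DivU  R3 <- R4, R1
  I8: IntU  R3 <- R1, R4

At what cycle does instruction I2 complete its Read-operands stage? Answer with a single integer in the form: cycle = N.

[1] I1 issues→DivU
[2] I1 reads
[9] I1 exec-done
[10] I1 writes R1
[11] I2 issues→DivU
[12] I2 reads | I3 issues→MulU
[13] I3 reads
[16] I3 exec-done
[17] I3 writes R4
[19] I2 exec-done
[20] I2 writes R0
[21] I4 issues→DivU
[22] I4 reads
[29] I4 exec-done
[30] I4 writes R3
[31] I5 issues→DivU
[32] I5 reads | I6 issues→MulU
[33] I6 reads
[36] I6 exec-done
[37] I6 writes R4
[39] I5 exec-done
[40] I5 writes R3
[41] I7 issues→DivU
[42] I7 reads
[49] I7 exec-done
[50] I7 writes R3
[51] I8 issues→IntU
[52] I8 reads
[53] I8 exec-done
[54] I8 writes R3

cycle = 12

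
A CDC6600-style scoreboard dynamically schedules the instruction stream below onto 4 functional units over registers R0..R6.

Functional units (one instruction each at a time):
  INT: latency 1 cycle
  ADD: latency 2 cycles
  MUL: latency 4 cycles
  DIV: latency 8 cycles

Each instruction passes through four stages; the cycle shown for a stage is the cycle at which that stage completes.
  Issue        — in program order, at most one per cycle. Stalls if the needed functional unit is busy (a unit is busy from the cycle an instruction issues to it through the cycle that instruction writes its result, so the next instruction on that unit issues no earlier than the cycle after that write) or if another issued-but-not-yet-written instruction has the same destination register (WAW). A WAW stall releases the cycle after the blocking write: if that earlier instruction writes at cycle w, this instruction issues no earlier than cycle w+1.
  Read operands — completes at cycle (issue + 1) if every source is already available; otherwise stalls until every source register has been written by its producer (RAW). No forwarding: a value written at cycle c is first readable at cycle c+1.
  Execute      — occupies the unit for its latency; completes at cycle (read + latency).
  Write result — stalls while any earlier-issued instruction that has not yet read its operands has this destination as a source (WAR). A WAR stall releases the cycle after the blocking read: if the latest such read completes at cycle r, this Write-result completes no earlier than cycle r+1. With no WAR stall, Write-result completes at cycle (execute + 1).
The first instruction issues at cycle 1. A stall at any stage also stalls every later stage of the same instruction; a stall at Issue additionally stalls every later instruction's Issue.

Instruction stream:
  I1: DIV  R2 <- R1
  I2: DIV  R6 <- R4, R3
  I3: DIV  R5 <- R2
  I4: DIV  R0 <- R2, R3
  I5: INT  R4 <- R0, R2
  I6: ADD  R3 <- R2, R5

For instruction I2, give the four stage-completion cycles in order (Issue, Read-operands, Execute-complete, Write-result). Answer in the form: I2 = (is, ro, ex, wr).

I1: IS=1 RO=2 EX=10 WR=11
I2: IS=12 RO=13 EX=21 WR=22  [struct: DIV busy until I1 writes@11]
I3: IS=23 RO=24 EX=32 WR=33  [struct: DIV busy until I2 writes@22]
I4: IS=34 RO=35 EX=43 WR=44  [struct: DIV busy until I3 writes@33]
I5: IS=35 RO=45 EX=46 WR=47  [RAW R0: wait I4 write@44]
I6: IS=36 RO=37 EX=39 WR=40

I2 = (12, 13, 21, 22)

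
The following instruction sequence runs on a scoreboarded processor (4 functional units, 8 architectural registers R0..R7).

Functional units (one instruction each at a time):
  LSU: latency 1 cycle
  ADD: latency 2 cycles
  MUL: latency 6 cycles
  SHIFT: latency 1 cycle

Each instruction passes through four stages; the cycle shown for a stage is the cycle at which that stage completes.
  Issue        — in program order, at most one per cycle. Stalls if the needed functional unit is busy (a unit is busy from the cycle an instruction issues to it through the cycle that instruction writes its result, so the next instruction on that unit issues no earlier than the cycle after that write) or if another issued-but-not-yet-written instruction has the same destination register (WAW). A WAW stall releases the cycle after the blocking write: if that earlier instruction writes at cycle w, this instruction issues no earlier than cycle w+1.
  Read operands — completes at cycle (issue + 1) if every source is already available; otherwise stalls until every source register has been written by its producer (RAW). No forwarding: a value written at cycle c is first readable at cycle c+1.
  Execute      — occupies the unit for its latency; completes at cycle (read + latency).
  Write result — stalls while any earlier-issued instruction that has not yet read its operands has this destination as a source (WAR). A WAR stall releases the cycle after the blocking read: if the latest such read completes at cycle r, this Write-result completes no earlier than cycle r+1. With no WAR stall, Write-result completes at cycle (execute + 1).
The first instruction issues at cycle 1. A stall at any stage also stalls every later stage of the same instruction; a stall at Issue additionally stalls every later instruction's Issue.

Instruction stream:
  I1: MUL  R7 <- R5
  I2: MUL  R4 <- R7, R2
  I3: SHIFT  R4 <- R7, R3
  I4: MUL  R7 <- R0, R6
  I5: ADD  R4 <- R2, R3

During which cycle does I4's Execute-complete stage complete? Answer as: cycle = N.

cycle = 27

c1: I1 dispatched to MUL
c2: I1 operands ready
c8: I1 complete
c9: R7←I1
c10: I2 dispatched to MUL
c11: I2 operands ready
c17: I2 complete
c18: R4←I2
c19: I3 dispatched to SHIFT
c20: I3 operands ready, I4 dispatched to MUL
c21: I3 complete, I4 operands ready
c22: R4←I3
c23: I5 dispatched to ADD
c24: I5 operands ready
c26: I5 complete
c27: I4 complete, R4←I5
c28: R7←I4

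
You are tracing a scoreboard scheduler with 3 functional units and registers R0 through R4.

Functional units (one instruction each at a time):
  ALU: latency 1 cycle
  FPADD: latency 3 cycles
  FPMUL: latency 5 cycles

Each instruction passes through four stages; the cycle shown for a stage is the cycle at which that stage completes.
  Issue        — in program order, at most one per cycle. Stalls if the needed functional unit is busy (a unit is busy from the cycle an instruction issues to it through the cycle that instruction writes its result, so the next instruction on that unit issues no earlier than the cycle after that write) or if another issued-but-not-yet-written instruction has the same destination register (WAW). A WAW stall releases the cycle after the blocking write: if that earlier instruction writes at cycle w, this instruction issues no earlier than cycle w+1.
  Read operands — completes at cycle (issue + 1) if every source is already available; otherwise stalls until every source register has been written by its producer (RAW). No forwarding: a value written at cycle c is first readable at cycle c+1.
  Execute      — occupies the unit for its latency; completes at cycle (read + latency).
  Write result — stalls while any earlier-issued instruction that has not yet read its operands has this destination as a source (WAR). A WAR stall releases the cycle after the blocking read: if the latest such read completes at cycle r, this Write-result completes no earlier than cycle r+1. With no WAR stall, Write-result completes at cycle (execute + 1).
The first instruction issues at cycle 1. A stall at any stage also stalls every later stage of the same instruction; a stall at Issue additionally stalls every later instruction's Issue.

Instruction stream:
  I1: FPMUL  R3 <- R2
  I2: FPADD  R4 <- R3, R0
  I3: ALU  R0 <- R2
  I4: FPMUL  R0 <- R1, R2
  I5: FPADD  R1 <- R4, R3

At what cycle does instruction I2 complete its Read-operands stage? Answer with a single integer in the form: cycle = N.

cycle = 9

I1 -> (1, 2, 7, 8)
I2 -> (2, 9, 12, 13)  // RAW R3: wait I1 write@8
I3 -> (3, 4, 5, 10)  // WAR R0: wait I2 read@9
I4 -> (11, 12, 17, 18)  // WAW R0: wait I3 write@10
I5 -> (14, 15, 18, 19)  // struct: FPADD busy until I2 writes@13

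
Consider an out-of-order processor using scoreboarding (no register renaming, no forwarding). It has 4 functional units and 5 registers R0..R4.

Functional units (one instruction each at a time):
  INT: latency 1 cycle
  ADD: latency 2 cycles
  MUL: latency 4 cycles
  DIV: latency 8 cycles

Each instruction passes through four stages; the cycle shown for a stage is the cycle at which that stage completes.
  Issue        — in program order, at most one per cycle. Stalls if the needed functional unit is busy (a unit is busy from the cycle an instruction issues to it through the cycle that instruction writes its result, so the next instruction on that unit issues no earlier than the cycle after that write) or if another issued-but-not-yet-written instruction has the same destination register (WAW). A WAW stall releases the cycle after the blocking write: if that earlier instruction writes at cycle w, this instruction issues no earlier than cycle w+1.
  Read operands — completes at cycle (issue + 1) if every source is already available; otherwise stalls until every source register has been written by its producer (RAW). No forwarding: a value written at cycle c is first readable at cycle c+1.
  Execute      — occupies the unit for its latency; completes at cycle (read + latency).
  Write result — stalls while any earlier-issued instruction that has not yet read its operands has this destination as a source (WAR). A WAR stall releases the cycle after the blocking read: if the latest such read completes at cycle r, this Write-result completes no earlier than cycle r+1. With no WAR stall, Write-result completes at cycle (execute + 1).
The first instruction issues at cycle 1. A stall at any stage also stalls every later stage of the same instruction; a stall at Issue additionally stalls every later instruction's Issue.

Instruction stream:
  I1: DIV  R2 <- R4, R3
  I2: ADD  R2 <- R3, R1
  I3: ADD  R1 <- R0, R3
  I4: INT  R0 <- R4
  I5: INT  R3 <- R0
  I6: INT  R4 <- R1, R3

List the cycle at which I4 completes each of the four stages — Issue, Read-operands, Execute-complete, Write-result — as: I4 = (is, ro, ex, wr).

I4 = (18, 19, 20, 21)

[I1] 1/2/10/11
[I2] 12/13/15/16  (WAW R2: wait I1 write@11)
[I3] 17/18/20/21  (struct: ADD busy until I2 writes@16)
[I4] 18/19/20/21
[I5] 22/23/24/25  (struct: INT busy until I4 writes@21)
[I6] 26/27/28/29  (struct: INT busy until I5 writes@25)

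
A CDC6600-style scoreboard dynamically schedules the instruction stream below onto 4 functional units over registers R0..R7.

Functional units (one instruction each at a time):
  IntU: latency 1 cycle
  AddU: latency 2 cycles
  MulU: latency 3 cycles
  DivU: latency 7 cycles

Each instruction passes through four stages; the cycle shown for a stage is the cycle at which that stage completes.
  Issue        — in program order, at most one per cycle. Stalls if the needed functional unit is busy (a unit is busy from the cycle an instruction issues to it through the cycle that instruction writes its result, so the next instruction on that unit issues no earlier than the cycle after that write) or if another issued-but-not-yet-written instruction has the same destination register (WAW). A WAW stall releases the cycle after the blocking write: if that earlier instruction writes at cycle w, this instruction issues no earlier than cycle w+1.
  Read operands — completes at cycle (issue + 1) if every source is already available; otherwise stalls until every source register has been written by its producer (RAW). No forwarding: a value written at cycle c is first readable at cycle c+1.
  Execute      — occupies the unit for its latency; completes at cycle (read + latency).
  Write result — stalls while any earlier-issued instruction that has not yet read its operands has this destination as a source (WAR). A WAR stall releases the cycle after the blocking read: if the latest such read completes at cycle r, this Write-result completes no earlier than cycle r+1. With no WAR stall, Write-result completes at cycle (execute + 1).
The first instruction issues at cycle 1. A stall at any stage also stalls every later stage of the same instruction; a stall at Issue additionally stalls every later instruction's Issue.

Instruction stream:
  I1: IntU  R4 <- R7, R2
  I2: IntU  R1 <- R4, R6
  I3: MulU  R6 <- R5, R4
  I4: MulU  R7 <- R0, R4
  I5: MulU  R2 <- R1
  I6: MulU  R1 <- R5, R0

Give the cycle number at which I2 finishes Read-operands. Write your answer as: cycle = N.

cycle 1: issue I1 (IntU)
cycle 2: I1 read-ops
cycle 3: I1 finished on IntU
cycle 4: I1→R4
cycle 5: issue I2 (IntU)
cycle 6: I2 read-ops; issue I3 (MulU)
cycle 7: I2 finished on IntU; I3 read-ops
cycle 8: I2→R1
cycle 10: I3 finished on MulU
cycle 11: I3→R6
cycle 12: issue I4 (MulU)
cycle 13: I4 read-ops
cycle 16: I4 finished on MulU
cycle 17: I4→R7
cycle 18: issue I5 (MulU)
cycle 19: I5 read-ops
cycle 22: I5 finished on MulU
cycle 23: I5→R2
cycle 24: issue I6 (MulU)
cycle 25: I6 read-ops
cycle 28: I6 finished on MulU
cycle 29: I6→R1

cycle = 6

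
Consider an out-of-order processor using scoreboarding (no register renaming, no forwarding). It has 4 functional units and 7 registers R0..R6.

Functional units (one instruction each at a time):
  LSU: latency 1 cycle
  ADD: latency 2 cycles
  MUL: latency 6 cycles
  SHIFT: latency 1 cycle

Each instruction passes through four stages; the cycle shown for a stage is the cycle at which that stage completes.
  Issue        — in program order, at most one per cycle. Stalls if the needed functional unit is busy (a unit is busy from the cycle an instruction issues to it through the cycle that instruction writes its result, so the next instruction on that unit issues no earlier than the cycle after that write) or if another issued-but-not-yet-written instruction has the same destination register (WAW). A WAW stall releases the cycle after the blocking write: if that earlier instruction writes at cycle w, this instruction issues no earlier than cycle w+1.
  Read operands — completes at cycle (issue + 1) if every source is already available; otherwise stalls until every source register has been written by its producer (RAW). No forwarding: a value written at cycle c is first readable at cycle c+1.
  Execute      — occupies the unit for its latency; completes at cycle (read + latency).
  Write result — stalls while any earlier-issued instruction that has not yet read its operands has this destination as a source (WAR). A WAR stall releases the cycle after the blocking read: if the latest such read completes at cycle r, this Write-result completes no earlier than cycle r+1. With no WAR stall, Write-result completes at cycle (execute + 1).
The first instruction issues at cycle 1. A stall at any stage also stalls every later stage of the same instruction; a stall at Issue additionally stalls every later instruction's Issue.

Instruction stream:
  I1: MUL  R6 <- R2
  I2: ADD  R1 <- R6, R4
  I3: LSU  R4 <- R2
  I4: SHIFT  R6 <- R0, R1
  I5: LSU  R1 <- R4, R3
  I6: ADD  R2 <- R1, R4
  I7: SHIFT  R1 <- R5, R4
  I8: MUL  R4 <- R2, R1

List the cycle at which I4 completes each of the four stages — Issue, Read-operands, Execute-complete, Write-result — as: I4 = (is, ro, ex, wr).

I4 = (10, 14, 15, 16)

t=1  I1 dispatched to MUL
t=2  I1 operands ready, I2 dispatched to ADD
t=3  I3 dispatched to LSU
t=4  I3 operands ready
t=5  I3 complete
t=8  I1 complete
t=9  R6←I1
t=10  I2 operands ready, I4 dispatched to SHIFT
t=11  R4←I3
t=12  I2 complete
t=13  R1←I2
t=14  I4 operands ready, I5 dispatched to LSU
t=15  I4 complete, I5 operands ready, I6 dispatched to ADD
t=16  R6←I4, I5 complete
t=17  R1←I5
t=18  I6 operands ready, I7 dispatched to SHIFT
t=19  I7 operands ready, I8 dispatched to MUL
t=20  I6 complete, I7 complete
t=21  R2←I6, R1←I7
t=22  I8 operands ready
t=28  I8 complete
t=29  R4←I8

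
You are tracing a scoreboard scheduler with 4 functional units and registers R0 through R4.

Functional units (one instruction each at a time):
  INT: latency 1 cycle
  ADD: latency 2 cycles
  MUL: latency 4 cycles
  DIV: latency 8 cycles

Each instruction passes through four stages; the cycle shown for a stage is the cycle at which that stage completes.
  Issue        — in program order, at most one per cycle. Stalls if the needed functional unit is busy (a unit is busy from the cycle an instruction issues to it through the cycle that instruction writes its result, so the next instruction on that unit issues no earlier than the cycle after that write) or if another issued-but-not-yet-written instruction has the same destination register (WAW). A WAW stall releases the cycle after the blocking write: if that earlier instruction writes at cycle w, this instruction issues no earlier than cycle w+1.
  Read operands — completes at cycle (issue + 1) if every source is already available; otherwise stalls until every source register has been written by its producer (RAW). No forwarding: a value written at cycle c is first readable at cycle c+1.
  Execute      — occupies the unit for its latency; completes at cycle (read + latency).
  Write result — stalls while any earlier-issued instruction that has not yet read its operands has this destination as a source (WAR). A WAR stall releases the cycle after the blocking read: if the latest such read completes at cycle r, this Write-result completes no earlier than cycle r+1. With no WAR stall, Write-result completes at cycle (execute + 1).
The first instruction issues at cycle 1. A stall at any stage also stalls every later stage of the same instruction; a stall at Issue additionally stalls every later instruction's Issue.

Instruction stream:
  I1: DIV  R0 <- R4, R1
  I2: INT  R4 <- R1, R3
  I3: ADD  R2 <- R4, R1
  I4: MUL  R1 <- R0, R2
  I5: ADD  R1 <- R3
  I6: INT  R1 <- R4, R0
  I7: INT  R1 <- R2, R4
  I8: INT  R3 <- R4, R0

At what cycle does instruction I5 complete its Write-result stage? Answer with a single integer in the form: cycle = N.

cycle = 22

[I1] 1/2/10/11
[I2] 2/3/4/5
[I3] 3/6/8/9  (RAW R4: wait I2 write@5)
[I4] 4/12/16/17  (RAW R0: wait I1 write@11)
[I5] 18/19/21/22  (WAW R1: wait I4 write@17)
[I6] 23/24/25/26  (WAW R1: wait I5 write@22)
[I7] 27/28/29/30  (struct: INT busy until I6 writes@26)
[I8] 31/32/33/34  (struct: INT busy until I7 writes@30)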